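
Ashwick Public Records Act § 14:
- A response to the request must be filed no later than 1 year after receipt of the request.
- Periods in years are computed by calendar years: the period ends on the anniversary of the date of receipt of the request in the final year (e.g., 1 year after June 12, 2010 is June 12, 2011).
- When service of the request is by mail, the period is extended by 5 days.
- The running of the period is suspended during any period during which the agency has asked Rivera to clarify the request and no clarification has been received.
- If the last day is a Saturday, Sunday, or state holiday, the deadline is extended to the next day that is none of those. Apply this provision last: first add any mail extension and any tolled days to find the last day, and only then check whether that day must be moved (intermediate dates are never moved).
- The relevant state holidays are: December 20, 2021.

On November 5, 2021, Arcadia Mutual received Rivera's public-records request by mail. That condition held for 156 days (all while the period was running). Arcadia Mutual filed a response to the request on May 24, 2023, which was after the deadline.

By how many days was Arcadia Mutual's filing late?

37 days

1 year after November 5, 2021 is November 5, 2022.
Service was by mail, adding 5 days: November 5, 2022 + 5 days = November 10, 2022.
Tolling adds 156 days: November 10, 2022 + 156 days = April 15, 2023.
April 15, 2023 is Saturday; April 16, 2023 is Sunday. The next qualifying day is April 17, 2023.
The deadline is April 17, 2023; from April 17, 2023 to May 24, 2023 is 37 days.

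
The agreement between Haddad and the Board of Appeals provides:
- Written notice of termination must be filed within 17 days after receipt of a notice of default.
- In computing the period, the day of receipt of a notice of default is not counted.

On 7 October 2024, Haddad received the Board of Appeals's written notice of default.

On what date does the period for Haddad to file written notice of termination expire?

17 days after 7 October 2024 is October 24, 2024.

October 24, 2024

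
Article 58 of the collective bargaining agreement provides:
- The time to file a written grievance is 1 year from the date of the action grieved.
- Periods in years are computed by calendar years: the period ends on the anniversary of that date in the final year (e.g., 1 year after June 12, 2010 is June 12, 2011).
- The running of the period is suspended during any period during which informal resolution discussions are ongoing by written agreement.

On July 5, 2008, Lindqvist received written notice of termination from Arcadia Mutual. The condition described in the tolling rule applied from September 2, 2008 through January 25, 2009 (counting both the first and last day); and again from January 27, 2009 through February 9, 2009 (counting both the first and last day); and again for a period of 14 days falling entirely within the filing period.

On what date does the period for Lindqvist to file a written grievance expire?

1 year after July 5, 2008 is July 5, 2009.
From September 2, 2008 through January 25, 2009 inclusive is 146 days; tolling adds 146 days: July 5, 2009 + 146 days = November 28, 2009.
From January 27, 2009 through February 9, 2009 inclusive is 14 days; tolling adds 14 days: November 28, 2009 + 14 days = December 12, 2009.
Tolling adds 14 days: December 12, 2009 + 14 days = December 26, 2009.

December 26, 2009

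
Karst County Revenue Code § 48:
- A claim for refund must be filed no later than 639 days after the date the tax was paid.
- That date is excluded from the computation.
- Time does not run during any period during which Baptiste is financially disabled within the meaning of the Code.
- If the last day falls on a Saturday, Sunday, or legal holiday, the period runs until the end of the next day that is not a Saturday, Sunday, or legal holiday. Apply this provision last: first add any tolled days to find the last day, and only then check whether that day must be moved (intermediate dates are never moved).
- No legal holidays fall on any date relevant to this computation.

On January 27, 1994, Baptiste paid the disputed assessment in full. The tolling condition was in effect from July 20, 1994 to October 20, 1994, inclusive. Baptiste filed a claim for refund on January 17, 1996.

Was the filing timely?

Yes

639 days after January 27, 1994 is October 28, 1995.
From July 20, 1994 through October 20, 1994 inclusive is 93 days; tolling adds 93 days: October 28, 1995 + 93 days = January 29, 1996.
January 29, 1996 is a Monday and not a legal holiday, so no extension applies.
The deadline is January 29, 1996; the filing on January 17, 1996 is on or before that date.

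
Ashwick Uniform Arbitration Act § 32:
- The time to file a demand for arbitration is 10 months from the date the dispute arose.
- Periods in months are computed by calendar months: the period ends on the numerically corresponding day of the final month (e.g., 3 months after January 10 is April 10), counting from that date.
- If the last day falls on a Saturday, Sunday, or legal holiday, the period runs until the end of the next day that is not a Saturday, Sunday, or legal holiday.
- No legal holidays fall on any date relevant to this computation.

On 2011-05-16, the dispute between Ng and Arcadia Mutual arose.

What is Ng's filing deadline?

March 16, 2012

10 months after 2011-05-16 is March 16, 2012.
March 16, 2012 is a Friday and not a legal holiday, so no extension applies.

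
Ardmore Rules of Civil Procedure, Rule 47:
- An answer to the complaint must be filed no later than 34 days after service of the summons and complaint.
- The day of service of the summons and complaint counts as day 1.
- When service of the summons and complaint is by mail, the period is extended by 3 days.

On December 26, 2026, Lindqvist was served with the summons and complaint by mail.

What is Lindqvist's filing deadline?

January 31, 2027

Counting December 26, 2026 as day 1, day 34 is January 28, 2027.
Service was by mail, adding 3 days: January 28, 2027 + 3 days = January 31, 2027.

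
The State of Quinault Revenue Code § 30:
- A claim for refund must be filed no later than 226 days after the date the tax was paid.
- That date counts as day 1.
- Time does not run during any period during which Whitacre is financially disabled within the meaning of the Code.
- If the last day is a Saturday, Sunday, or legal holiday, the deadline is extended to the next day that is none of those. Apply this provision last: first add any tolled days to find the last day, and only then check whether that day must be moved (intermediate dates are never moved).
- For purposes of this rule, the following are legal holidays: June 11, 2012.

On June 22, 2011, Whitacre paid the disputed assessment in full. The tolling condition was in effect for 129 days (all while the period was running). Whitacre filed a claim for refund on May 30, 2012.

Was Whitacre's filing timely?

Counting June 22, 2011 as day 1, day 226 is February 2, 2012.
Tolling adds 129 days: February 2, 2012 + 129 days = June 10, 2012.
June 10, 2012 is Sunday; June 11, 2012 is a listed holiday. The next qualifying day is June 12, 2012.
The deadline is June 12, 2012; the filing on May 30, 2012 is on or before that date.

Yes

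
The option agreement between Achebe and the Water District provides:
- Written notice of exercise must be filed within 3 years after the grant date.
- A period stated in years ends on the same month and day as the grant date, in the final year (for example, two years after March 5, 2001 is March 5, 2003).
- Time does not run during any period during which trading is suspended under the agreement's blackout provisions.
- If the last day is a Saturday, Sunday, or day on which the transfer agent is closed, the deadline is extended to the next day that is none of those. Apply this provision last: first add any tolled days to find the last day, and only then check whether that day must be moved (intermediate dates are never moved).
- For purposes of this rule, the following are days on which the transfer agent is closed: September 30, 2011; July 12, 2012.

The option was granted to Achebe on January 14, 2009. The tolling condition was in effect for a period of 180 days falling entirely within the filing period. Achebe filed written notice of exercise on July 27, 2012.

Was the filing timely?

No

3 years after January 14, 2009 is January 14, 2012.
Tolling adds 180 days: January 14, 2012 + 180 days = July 12, 2012.
July 12, 2012 is a listed holiday. The next qualifying day is July 13, 2012.
The deadline is July 13, 2012; the filing on July 27, 2012 is after that date.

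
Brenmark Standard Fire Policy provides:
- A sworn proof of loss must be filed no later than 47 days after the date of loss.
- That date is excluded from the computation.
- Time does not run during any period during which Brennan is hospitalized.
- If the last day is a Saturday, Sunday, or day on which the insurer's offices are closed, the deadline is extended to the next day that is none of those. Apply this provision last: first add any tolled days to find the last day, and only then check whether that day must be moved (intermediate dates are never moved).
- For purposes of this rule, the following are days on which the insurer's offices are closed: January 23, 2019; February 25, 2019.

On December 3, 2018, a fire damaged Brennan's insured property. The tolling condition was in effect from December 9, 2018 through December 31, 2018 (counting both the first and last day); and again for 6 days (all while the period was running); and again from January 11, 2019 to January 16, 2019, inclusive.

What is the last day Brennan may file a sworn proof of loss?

47 days after December 3, 2018 is January 19, 2019.
From December 9, 2018 through December 31, 2018 inclusive is 23 days; tolling adds 23 days: January 19, 2019 + 23 days = February 11, 2019.
Tolling adds 6 days: February 11, 2019 + 6 days = February 17, 2019.
From January 11, 2019 through January 16, 2019 inclusive is 6 days; tolling adds 6 days: February 17, 2019 + 6 days = February 23, 2019.
February 23, 2019 is Saturday; February 24, 2019 is Sunday; February 25, 2019 is a listed holiday. The next qualifying day is February 26, 2019.

February 26, 2019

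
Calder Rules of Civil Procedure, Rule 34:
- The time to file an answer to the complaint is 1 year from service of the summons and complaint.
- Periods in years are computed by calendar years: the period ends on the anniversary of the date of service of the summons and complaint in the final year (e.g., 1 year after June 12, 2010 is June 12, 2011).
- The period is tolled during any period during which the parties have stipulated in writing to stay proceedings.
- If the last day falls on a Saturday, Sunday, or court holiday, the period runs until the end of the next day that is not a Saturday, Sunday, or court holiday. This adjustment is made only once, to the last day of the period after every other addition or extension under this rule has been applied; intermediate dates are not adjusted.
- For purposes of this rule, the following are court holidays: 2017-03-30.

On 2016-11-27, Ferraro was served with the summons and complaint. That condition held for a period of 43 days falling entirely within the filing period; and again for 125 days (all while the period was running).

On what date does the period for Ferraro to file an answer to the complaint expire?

May 14, 2018

1 year after 2016-11-27 is November 27, 2017.
Tolling adds 43 days: November 27, 2017 + 43 days = January 9, 2018.
Tolling adds 125 days: January 9, 2018 + 125 days = May 14, 2018.
May 14, 2018 is a Monday and not a court holiday, so no extension applies.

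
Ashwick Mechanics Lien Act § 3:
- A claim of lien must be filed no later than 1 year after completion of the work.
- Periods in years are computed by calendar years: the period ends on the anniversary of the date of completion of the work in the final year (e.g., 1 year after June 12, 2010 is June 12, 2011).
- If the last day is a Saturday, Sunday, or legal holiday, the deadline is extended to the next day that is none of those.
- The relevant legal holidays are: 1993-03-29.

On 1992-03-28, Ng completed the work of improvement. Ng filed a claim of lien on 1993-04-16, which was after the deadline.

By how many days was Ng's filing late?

17 days

1 year after 1992-03-28 is March 28, 1993.
March 28, 1993 is Sunday; March 29, 1993 is a listed holiday. The next qualifying day is March 30, 1993.
The deadline is March 30, 1993; from March 30, 1993 to April 16, 1993 is 17 days.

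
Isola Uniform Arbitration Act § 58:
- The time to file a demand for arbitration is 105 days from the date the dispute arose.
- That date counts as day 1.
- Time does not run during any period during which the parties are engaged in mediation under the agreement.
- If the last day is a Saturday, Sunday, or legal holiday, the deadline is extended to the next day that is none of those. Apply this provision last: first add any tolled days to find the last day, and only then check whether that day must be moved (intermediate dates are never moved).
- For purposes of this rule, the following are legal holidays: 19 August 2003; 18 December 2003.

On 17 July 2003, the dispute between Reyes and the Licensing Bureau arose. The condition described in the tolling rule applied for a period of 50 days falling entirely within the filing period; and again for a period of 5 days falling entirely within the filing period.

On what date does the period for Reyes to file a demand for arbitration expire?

December 23, 2003

Counting 17 July 2003 as day 1, day 105 is October 29, 2003.
Tolling adds 50 days: October 29, 2003 + 50 days = December 18, 2003.
Tolling adds 5 days: December 18, 2003 + 5 days = December 23, 2003.
December 23, 2003 is a Tuesday and not a legal holiday, so no extension applies.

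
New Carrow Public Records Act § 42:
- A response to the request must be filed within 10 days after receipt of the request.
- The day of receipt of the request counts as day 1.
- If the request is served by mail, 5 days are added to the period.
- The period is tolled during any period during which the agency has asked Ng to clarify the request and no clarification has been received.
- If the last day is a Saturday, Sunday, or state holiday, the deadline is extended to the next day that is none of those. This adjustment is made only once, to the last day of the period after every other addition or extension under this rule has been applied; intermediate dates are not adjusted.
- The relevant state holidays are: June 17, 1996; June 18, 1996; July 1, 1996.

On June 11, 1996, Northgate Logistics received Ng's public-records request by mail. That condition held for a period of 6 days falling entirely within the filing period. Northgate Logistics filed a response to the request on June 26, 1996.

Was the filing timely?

Yes

Counting June 11, 1996 as day 1, day 10 is June 20, 1996.
Service was by mail, adding 5 days: June 20, 1996 + 5 days = June 25, 1996.
Tolling adds 6 days: June 25, 1996 + 6 days = July 1, 1996.
July 1, 1996 is a listed holiday. The next qualifying day is July 2, 1996.
The deadline is July 2, 1996; the filing on June 26, 1996 is on or before that date.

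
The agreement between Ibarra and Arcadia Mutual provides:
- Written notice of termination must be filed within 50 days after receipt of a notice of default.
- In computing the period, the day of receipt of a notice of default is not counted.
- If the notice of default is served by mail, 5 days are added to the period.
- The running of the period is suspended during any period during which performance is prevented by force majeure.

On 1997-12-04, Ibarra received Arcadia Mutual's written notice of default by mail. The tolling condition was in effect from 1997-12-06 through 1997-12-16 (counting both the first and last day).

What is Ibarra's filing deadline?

February 8, 1998

50 days after 1997-12-04 is January 23, 1998.
Service was by mail, adding 5 days: January 23, 1998 + 5 days = January 28, 1998.
From December 6, 1997 through December 16, 1997 inclusive is 11 days; tolling adds 11 days: January 28, 1998 + 11 days = February 8, 1998.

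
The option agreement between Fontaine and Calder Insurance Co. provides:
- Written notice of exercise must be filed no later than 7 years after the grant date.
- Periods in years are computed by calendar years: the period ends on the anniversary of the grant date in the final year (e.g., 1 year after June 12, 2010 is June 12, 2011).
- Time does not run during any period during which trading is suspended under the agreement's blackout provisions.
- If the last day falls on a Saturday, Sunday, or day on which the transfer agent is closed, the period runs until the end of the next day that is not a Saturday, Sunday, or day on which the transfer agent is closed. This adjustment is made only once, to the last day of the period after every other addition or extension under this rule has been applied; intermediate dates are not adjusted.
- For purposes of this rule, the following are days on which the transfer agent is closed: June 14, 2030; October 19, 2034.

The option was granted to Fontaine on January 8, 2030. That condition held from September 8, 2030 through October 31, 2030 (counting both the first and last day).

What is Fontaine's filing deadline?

March 3, 2037

7 years after January 8, 2030 is January 8, 2037.
From September 8, 2030 through October 31, 2030 inclusive is 54 days; tolling adds 54 days: January 8, 2037 + 54 days = March 3, 2037.
March 3, 2037 is a Tuesday and not a day on which the transfer agent is closed, so no extension applies.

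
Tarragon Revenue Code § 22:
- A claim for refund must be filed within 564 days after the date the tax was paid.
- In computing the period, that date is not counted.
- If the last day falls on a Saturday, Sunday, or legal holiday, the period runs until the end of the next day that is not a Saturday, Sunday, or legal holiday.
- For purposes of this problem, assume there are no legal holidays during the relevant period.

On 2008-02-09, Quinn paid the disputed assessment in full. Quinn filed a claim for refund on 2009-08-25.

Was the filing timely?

Yes

564 days after 2008-02-09 is August 26, 2009.
August 26, 2009 is a Wednesday and not a legal holiday, so no extension applies.
The deadline is August 26, 2009; the filing on August 25, 2009 is on or before that date.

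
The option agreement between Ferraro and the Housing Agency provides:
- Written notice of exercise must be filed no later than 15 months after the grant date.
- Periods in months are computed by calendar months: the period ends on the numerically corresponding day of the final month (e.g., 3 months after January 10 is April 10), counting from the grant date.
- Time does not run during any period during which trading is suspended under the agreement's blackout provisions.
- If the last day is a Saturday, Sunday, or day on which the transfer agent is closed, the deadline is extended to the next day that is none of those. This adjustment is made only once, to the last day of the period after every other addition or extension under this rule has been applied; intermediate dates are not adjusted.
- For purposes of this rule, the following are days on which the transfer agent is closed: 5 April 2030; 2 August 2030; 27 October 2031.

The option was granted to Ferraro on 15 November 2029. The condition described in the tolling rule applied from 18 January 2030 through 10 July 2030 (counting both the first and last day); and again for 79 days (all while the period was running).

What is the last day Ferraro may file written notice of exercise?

15 months after 15 November 2029 is February 15, 2031.
From January 18, 2030 through July 10, 2030 inclusive is 174 days; tolling adds 174 days: February 15, 2031 + 174 days = August 8, 2031.
Tolling adds 79 days: August 8, 2031 + 79 days = October 26, 2031.
October 26, 2031 is Sunday; October 27, 2031 is a listed holiday. The next qualifying day is October 28, 2031.

October 28, 2031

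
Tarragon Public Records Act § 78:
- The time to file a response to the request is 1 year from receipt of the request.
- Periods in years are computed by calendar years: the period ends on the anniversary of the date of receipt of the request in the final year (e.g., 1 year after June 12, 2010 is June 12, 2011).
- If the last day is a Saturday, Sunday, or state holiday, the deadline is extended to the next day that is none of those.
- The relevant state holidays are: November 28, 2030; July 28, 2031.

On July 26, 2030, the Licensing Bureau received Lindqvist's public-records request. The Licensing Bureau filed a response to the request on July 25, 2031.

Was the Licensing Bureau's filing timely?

1 year after July 26, 2030 is July 26, 2031.
July 26, 2031 is Saturday; July 27, 2031 is Sunday; July 28, 2031 is a listed holiday. The next qualifying day is July 29, 2031.
The deadline is July 29, 2031; the filing on July 25, 2031 is on or before that date.

Yes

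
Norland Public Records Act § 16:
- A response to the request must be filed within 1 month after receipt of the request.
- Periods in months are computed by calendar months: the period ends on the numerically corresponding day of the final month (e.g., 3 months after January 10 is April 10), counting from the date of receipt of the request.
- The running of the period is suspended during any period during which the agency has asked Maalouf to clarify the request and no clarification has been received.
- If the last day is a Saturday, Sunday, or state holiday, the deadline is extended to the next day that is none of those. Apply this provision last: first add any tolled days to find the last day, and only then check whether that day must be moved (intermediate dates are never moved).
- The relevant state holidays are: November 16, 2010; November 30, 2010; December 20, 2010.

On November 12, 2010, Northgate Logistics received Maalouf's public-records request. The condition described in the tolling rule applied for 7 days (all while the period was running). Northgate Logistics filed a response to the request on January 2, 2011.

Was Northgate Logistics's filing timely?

1 month after November 12, 2010 is December 12, 2010.
Tolling adds 7 days: December 12, 2010 + 7 days = December 19, 2010.
December 19, 2010 is Sunday; December 20, 2010 is a listed holiday. The next qualifying day is December 21, 2010.
The deadline is December 21, 2010; the filing on January 2, 2011 is after that date.

No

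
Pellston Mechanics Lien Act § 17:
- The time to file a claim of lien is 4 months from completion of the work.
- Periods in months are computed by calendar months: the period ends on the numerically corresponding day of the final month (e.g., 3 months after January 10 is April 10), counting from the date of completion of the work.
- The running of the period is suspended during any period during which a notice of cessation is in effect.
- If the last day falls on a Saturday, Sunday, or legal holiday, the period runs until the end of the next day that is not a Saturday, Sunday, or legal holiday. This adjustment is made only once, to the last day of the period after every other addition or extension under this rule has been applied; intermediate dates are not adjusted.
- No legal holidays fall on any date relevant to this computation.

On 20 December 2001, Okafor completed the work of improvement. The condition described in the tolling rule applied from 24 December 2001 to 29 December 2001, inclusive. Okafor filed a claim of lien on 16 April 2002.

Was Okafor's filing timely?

4 months after 20 December 2001 is April 20, 2002.
From December 24, 2001 through December 29, 2001 inclusive is 6 days; tolling adds 6 days: April 20, 2002 + 6 days = April 26, 2002.
April 26, 2002 is a Friday and not a legal holiday, so no extension applies.
The deadline is April 26, 2002; the filing on April 16, 2002 is on or before that date.

Yes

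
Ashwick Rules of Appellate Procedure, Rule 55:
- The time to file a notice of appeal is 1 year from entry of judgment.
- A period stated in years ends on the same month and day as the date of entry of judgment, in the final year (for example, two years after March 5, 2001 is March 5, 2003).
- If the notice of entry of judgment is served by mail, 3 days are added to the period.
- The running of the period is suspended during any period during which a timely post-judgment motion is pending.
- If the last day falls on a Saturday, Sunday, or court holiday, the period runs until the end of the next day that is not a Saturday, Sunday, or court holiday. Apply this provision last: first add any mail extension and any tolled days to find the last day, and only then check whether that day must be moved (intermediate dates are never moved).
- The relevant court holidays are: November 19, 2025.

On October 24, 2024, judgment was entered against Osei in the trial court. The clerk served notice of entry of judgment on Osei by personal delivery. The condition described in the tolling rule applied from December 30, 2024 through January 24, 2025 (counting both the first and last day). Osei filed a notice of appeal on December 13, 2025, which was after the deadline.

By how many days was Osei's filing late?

23 days

1 year after October 24, 2024 is October 24, 2025.
Service was not by mail, so no mail extension applies.
From December 30, 2024 through January 24, 2025 inclusive is 26 days; tolling adds 26 days: October 24, 2025 + 26 days = November 19, 2025.
November 19, 2025 is a listed holiday. The next qualifying day is November 20, 2025.
The deadline is November 20, 2025; from November 20, 2025 to December 13, 2025 is 23 days.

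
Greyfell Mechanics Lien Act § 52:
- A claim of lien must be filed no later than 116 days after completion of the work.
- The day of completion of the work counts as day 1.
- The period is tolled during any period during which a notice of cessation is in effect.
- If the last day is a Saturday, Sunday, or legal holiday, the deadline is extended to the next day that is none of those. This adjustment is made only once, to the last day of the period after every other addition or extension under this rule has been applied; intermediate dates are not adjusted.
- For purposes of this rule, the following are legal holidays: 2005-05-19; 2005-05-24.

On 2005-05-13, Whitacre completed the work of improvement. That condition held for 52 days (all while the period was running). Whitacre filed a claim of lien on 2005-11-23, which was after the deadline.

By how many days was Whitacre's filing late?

Counting 2005-05-13 as day 1, day 116 is September 5, 2005.
Tolling adds 52 days: September 5, 2005 + 52 days = October 27, 2005.
October 27, 2005 is a Thursday and not a legal holiday, so no extension applies.
The deadline is October 27, 2005; from October 27, 2005 to November 23, 2005 is 27 days.

27 days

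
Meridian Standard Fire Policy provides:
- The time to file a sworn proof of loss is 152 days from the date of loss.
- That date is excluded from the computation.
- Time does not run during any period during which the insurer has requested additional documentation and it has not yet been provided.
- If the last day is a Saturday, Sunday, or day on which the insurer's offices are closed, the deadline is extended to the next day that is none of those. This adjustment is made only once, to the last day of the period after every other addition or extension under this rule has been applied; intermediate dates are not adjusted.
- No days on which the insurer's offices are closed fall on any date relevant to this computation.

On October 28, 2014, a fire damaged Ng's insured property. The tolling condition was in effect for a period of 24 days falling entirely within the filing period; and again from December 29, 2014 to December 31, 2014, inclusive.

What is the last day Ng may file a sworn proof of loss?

152 days after October 28, 2014 is March 29, 2015.
Tolling adds 24 days: March 29, 2015 + 24 days = April 22, 2015.
From December 29, 2014 through December 31, 2014 inclusive is 3 days; tolling adds 3 days: April 22, 2015 + 3 days = April 25, 2015.
April 25, 2015 is Saturday; April 26, 2015 is Sunday. The next qualifying day is April 27, 2015.

April 27, 2015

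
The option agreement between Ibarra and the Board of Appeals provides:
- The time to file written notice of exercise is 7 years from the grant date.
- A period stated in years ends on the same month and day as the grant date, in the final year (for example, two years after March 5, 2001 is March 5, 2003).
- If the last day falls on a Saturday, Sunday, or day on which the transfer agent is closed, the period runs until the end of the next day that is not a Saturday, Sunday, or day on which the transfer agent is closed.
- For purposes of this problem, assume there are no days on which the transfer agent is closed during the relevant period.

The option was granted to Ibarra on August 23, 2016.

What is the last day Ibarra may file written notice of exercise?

August 23, 2023

7 years after August 23, 2016 is August 23, 2023.
August 23, 2023 is a Wednesday and not a day on which the transfer agent is closed, so no extension applies.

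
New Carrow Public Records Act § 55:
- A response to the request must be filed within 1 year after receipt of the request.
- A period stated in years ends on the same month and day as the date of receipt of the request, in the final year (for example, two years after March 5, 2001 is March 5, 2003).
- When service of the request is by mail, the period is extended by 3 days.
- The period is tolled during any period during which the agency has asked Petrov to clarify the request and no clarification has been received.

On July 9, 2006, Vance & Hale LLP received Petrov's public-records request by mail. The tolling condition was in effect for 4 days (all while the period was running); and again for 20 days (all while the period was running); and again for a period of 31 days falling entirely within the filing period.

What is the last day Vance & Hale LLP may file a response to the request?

1 year after July 9, 2006 is July 9, 2007.
Service was by mail, adding 3 days: July 9, 2007 + 3 days = July 12, 2007.
Tolling adds 4 days: July 12, 2007 + 4 days = July 16, 2007.
Tolling adds 20 days: July 16, 2007 + 20 days = August 5, 2007.
Tolling adds 31 days: August 5, 2007 + 31 days = September 5, 2007.

September 5, 2007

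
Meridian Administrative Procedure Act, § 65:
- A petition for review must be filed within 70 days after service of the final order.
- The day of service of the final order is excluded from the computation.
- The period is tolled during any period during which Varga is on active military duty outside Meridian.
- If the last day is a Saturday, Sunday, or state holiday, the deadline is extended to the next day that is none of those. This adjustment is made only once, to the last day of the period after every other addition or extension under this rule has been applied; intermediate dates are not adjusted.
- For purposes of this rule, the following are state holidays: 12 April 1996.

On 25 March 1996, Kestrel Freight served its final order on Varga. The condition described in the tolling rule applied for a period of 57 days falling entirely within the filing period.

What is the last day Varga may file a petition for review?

July 30, 1996

70 days after 25 March 1996 is June 3, 1996.
Tolling adds 57 days: June 3, 1996 + 57 days = July 30, 1996.
July 30, 1996 is a Tuesday and not a state holiday, so no extension applies.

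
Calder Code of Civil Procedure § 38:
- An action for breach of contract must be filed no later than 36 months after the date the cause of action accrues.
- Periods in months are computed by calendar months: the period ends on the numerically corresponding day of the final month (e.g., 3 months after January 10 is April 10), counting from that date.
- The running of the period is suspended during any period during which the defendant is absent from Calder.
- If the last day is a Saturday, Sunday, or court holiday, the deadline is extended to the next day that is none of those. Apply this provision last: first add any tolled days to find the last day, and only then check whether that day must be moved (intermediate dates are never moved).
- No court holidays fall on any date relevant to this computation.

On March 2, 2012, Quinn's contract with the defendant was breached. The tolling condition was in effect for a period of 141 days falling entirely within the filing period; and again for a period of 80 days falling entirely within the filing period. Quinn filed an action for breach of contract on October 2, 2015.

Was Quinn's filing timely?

Yes

36 months after March 2, 2012 is March 2, 2015.
Tolling adds 141 days: March 2, 2015 + 141 days = July 21, 2015.
Tolling adds 80 days: July 21, 2015 + 80 days = October 9, 2015.
October 9, 2015 is a Friday and not a court holiday, so no extension applies.
The deadline is October 9, 2015; the filing on October 2, 2015 is on or before that date.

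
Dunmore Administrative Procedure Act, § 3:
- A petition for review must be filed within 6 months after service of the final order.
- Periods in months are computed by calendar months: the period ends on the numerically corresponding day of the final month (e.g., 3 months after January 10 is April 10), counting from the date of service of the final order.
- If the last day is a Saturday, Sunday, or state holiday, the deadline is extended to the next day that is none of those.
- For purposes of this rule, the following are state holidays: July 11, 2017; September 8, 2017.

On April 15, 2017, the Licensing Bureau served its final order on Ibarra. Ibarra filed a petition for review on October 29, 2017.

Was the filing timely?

6 months after April 15, 2017 is October 15, 2017.
October 15, 2017 is Sunday. The next qualifying day is October 16, 2017.
The deadline is October 16, 2017; the filing on October 29, 2017 is after that date.

No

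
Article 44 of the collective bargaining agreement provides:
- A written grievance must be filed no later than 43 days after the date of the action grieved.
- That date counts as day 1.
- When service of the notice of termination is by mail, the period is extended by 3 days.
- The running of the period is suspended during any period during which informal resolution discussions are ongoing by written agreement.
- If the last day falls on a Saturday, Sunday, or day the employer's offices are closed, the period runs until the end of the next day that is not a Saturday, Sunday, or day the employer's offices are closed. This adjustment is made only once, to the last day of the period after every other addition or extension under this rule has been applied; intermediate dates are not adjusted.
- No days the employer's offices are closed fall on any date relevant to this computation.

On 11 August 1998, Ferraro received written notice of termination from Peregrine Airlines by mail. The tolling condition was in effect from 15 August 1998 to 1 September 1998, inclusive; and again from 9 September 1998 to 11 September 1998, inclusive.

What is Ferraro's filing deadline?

October 16, 1998

Counting 11 August 1998 as day 1, day 43 is September 22, 1998.
Service was by mail, adding 3 days: September 22, 1998 + 3 days = September 25, 1998.
From August 15, 1998 through September 1, 1998 inclusive is 18 days; tolling adds 18 days: September 25, 1998 + 18 days = October 13, 1998.
From September 9, 1998 through September 11, 1998 inclusive is 3 days; tolling adds 3 days: October 13, 1998 + 3 days = October 16, 1998.
October 16, 1998 is a Friday and not a day the employer's offices are closed, so no extension applies.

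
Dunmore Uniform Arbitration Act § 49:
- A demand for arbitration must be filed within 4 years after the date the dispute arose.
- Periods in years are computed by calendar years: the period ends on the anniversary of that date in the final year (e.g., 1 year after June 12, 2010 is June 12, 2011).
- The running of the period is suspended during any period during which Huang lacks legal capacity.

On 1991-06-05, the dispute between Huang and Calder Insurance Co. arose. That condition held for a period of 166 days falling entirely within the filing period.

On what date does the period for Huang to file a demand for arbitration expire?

November 18, 1995

4 years after 1991-06-05 is June 5, 1995.
Tolling adds 166 days: June 5, 1995 + 166 days = November 18, 1995.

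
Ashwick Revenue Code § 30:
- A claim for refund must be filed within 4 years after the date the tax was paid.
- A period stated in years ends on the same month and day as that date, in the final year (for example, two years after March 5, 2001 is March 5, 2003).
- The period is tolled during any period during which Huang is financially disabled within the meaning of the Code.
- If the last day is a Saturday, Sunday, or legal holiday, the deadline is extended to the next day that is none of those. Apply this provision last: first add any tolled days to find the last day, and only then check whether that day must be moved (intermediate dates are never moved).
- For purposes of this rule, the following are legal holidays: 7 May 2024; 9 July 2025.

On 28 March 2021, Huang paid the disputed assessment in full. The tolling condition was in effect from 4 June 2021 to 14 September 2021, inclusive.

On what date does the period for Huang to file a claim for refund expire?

4 years after 28 March 2021 is March 28, 2025.
From June 4, 2021 through September 14, 2021 inclusive is 103 days; tolling adds 103 days: March 28, 2025 + 103 days = July 9, 2025.
July 9, 2025 is a listed holiday. The next qualifying day is July 10, 2025.

July 10, 2025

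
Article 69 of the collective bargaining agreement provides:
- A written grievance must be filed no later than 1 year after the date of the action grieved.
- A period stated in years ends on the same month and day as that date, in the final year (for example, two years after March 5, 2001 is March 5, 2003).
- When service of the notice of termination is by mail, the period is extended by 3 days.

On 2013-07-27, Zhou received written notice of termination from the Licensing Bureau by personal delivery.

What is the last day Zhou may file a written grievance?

July 27, 2014

1 year after 2013-07-27 is July 27, 2014.
Service was not by mail, so no mail extension applies.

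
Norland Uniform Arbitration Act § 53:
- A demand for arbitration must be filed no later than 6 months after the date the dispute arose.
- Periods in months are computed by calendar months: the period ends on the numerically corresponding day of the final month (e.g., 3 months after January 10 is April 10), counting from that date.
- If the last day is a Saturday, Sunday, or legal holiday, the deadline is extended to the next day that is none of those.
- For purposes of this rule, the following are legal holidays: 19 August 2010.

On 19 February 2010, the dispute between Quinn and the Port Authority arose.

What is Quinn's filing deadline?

August 20, 2010

6 months after 19 February 2010 is August 19, 2010.
August 19, 2010 is a listed holiday. The next qualifying day is August 20, 2010.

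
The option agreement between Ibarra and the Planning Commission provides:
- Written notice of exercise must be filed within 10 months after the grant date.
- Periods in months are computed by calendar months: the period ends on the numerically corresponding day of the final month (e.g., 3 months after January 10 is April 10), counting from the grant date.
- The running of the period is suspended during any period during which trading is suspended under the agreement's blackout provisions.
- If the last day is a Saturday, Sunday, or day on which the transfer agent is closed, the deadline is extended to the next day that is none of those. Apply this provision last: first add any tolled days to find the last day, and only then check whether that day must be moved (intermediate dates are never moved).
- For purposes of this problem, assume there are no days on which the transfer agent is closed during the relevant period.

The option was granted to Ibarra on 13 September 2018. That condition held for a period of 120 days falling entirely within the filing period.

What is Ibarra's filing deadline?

November 11, 2019

10 months after 13 September 2018 is July 13, 2019.
Tolling adds 120 days: July 13, 2019 + 120 days = November 10, 2019.
November 10, 2019 is Sunday. The next qualifying day is November 11, 2019.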